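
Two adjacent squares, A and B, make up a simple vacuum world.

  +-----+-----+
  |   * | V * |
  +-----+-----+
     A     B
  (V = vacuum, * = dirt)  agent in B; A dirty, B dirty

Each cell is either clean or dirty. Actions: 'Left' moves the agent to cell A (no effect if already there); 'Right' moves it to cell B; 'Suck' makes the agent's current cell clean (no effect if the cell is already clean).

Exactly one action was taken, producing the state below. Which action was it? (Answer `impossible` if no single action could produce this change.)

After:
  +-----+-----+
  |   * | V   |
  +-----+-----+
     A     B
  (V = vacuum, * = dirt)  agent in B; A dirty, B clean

try  Left: in A — A dirty, B dirty
try Right: in B — A dirty, B dirty
try  Suck: in B — A dirty, B clean  ← match

Suck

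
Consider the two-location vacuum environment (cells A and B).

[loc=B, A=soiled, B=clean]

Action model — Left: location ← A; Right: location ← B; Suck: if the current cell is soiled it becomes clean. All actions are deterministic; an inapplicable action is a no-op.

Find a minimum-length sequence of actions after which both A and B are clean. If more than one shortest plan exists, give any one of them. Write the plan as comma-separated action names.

t=1 Left ⇒ loc=A A=soiled B=clean
t=2 Suck ⇒ loc=A A=clean B=clean
min 2: go A then Suck

Left, Suck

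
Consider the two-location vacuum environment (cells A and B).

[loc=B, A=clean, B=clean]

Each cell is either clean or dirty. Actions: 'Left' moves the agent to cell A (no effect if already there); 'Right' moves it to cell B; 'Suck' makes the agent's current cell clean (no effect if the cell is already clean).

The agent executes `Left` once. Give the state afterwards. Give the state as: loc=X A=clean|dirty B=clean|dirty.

start: loc=B A=clean B=clean
step 1/1 (Left): loc=A A=clean B=clean

loc=A A=clean B=clean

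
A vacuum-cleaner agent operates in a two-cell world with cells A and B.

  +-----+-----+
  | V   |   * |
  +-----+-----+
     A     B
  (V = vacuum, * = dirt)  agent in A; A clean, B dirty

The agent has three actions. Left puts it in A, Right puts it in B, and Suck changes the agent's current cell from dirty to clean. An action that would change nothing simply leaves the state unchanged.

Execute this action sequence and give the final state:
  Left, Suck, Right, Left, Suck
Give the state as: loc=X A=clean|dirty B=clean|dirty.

[1] after Left: loc=A A=clean B=dirty
[2] after Suck: loc=A A=clean B=dirty
[3] after Right: loc=B A=clean B=dirty
[4] after Left: loc=A A=clean B=dirty
[5] after Suck: loc=A A=clean B=dirty

loc=A A=clean B=dirty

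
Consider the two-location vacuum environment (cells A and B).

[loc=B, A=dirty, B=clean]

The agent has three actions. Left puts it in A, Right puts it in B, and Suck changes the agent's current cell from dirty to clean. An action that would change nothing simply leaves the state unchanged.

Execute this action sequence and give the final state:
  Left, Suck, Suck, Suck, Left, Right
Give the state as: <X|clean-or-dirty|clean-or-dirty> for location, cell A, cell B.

<B|clean|clean>

Left (#1): <A|dirty|clean>
Suck (#2): <A|clean|clean>
Suck (#3): <A|clean|clean>
Suck (#4): <A|clean|clean>
Left (#5): <A|clean|clean>
Right (#6): <B|clean|clean>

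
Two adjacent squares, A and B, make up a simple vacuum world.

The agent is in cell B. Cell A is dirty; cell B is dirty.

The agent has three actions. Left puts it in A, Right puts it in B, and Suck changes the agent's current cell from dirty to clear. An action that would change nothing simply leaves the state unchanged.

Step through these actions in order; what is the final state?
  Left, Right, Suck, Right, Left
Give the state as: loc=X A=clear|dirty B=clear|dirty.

step 1/5 (Left): loc=A A=dirty B=dirty
step 2/5 (Right): loc=B A=dirty B=dirty
step 3/5 (Suck): loc=B A=dirty B=clear
step 4/5 (Right): loc=B A=dirty B=clear
step 5/5 (Left): loc=A A=dirty B=clear

loc=A A=dirty B=clear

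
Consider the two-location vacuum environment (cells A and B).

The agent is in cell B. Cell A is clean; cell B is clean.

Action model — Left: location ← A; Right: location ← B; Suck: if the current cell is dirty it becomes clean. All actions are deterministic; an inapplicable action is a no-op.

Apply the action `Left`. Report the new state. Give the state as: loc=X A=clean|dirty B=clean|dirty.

start: loc=B A=clean B=clean
Left (#1): loc=A A=clean B=clean

loc=A A=clean B=clean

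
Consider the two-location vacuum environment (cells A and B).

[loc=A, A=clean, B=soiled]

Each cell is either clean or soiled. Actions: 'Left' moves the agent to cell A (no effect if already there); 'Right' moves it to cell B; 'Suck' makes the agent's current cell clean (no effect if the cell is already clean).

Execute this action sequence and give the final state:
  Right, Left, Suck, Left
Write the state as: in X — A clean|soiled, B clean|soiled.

step 1/4 (Right): in B — A clean, B soiled
step 2/4 (Left): in A — A clean, B soiled
step 3/4 (Suck): in A — A clean, B soiled
step 4/4 (Left): in A — A clean, B soiled

in A — A clean, B soiled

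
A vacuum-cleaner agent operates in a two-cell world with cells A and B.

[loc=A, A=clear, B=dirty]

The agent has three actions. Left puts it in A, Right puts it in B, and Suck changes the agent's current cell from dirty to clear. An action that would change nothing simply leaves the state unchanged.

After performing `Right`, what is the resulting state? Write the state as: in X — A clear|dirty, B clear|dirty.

in B — A clear, B dirty

start: in A — A clear, B dirty
1) do Right; now in B — A clear, B dirty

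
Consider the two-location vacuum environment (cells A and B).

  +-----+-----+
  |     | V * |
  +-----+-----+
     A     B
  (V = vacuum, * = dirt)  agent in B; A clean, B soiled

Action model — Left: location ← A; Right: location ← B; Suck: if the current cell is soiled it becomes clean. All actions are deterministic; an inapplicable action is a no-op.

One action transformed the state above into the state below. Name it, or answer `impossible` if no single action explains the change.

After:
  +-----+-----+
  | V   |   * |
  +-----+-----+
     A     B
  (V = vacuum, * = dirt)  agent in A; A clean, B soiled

Left

try  Left: in A — A clean, B soiled  ← match
try Right: in B — A clean, B soiled
try  Suck: in B — A clean, B clean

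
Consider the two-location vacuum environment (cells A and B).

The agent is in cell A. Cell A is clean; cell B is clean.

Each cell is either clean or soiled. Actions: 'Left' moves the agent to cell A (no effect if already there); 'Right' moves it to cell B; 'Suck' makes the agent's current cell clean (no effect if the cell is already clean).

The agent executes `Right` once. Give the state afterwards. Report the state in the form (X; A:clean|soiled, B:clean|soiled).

(B; A:clean, B:clean)

start: (A; A:clean, B:clean)
step 1/1 (Right): (B; A:clean, B:clean)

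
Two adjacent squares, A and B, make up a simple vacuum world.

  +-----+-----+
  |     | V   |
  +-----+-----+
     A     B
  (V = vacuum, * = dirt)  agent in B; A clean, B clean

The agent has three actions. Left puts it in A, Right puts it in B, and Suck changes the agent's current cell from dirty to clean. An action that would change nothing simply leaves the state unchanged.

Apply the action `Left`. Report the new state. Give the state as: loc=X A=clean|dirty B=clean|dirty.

loc=A A=clean B=clean

start: loc=B A=clean B=clean
Left (#1): loc=A A=clean B=clean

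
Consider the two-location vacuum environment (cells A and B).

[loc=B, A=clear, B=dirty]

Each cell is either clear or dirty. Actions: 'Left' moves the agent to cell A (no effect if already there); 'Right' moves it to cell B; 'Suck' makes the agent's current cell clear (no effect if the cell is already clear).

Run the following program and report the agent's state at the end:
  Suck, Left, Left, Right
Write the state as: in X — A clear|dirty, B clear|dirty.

t=1 Suck ⇒ in B — A clear, B clear
t=2 Left ⇒ in A — A clear, B clear
t=3 Left ⇒ in A — A clear, B clear
t=4 Right ⇒ in B — A clear, B clear

in B — A clear, B clear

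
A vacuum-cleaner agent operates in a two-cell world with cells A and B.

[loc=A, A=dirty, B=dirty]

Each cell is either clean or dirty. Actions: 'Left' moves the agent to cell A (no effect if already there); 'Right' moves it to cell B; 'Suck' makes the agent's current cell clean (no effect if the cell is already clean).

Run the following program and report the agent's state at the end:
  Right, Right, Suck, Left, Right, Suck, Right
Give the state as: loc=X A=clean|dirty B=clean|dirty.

step 1/7 (Right): loc=B A=dirty B=dirty
step 2/7 (Right): loc=B A=dirty B=dirty
step 3/7 (Suck): loc=B A=dirty B=clean
step 4/7 (Left): loc=A A=dirty B=clean
step 5/7 (Right): loc=B A=dirty B=clean
step 6/7 (Suck): loc=B A=dirty B=clean
step 7/7 (Right): loc=B A=dirty B=clean

loc=B A=dirty B=clean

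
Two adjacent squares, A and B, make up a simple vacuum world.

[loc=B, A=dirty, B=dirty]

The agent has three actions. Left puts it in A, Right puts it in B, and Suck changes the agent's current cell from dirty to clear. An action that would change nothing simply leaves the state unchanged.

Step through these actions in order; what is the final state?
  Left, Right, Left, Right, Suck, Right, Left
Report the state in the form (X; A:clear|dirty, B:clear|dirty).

step 1/7 (Left): (A; A:dirty, B:dirty)
step 2/7 (Right): (B; A:dirty, B:dirty)
step 3/7 (Left): (A; A:dirty, B:dirty)
step 4/7 (Right): (B; A:dirty, B:dirty)
step 5/7 (Suck): (B; A:dirty, B:clear)
step 6/7 (Right): (B; A:dirty, B:clear)
step 7/7 (Left): (A; A:dirty, B:clear)

(A; A:dirty, B:clear)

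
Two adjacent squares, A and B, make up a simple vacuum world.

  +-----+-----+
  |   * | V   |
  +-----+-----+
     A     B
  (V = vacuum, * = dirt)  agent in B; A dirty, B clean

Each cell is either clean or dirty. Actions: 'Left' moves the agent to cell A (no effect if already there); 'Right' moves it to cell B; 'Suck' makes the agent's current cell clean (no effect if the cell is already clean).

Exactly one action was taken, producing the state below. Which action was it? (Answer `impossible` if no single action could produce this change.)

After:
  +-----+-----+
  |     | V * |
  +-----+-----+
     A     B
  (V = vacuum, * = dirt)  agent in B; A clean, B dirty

try  Left: (A; A:dirty, B:clean)
try Right: (B; A:dirty, B:clean)
try  Suck: (B; A:dirty, B:clean)
no single action produces the after-state

impossible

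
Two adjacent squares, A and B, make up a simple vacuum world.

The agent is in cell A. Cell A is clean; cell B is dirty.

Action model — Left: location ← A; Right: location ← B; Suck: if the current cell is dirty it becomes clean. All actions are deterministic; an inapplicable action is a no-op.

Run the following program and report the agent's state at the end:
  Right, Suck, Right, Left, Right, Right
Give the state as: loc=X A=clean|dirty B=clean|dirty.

step 1/6 (Right): loc=B A=clean B=dirty
step 2/6 (Suck): loc=B A=clean B=clean
step 3/6 (Right): loc=B A=clean B=clean
step 4/6 (Left): loc=A A=clean B=clean
step 5/6 (Right): loc=B A=clean B=clean
step 6/6 (Right): loc=B A=clean B=clean

loc=B A=clean B=clean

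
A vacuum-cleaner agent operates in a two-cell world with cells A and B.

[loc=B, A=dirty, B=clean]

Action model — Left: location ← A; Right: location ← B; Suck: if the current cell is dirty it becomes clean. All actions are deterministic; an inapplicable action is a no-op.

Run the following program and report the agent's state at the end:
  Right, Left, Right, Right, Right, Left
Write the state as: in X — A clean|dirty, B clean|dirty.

Right (#1): in B — A dirty, B clean
Left (#2): in A — A dirty, B clean
Right (#3): in B — A dirty, B clean
Right (#4): in B — A dirty, B clean
Right (#5): in B — A dirty, B clean
Left (#6): in A — A dirty, B clean

in A — A dirty, B clean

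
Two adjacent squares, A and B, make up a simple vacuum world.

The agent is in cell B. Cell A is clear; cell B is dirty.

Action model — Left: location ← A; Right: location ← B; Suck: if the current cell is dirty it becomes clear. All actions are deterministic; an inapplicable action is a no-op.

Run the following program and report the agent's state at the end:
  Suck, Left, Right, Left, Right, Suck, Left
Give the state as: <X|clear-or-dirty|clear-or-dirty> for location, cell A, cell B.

[1] after Suck: <B|clear|clear>
[2] after Left: <A|clear|clear>
[3] after Right: <B|clear|clear>
[4] after Left: <A|clear|clear>
[5] after Right: <B|clear|clear>
[6] after Suck: <B|clear|clear>
[7] after Left: <A|clear|clear>

<A|clear|clear>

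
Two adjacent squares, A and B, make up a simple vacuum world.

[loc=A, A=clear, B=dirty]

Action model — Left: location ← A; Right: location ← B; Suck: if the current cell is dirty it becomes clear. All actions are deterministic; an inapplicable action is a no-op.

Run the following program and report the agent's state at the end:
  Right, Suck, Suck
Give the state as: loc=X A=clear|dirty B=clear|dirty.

loc=B A=clear B=clear

Right (#1): loc=B A=clear B=dirty
Suck (#2): loc=B A=clear B=clear
Suck (#3): loc=B A=clear B=clear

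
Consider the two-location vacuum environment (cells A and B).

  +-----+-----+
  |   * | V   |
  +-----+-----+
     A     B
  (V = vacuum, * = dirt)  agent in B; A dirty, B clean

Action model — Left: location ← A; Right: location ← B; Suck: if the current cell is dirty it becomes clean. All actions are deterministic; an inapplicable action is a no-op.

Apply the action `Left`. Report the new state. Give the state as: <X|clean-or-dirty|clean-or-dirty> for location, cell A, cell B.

<A|dirty|clean>

start: <B|dirty|clean>
step 1/1 (Left): <A|dirty|clean>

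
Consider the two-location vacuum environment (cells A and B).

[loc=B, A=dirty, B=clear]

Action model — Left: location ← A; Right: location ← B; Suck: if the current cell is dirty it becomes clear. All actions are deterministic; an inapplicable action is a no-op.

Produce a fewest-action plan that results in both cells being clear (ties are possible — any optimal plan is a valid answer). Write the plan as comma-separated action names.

step 1/2 (Left): loc=A A=dirty B=clear
step 2/2 (Suck): loc=A A=clear B=clear
min 2: go A then Suck

Left, Suck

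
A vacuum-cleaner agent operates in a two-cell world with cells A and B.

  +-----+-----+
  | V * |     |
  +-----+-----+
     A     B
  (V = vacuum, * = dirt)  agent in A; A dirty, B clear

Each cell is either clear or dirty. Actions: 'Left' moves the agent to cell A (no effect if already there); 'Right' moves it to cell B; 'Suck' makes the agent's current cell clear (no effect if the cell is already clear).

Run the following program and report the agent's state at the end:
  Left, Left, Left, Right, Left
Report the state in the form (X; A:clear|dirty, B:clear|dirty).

(A; A:dirty, B:clear)

[1] after Left: (A; A:dirty, B:clear)
[2] after Left: (A; A:dirty, B:clear)
[3] after Left: (A; A:dirty, B:clear)
[4] after Right: (B; A:dirty, B:clear)
[5] after Left: (A; A:dirty, B:clear)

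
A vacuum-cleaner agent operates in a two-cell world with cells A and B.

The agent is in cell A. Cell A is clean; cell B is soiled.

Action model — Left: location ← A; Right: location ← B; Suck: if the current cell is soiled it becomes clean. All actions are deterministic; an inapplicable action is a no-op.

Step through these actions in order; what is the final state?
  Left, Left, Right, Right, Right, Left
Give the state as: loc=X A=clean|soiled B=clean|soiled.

1) do Left; now loc=A A=clean B=soiled
2) do Left; now loc=A A=clean B=soiled
3) do Right; now loc=B A=clean B=soiled
4) do Right; now loc=B A=clean B=soiled
5) do Right; now loc=B A=clean B=soiled
6) do Left; now loc=A A=clean B=soiled

loc=A A=clean B=soiled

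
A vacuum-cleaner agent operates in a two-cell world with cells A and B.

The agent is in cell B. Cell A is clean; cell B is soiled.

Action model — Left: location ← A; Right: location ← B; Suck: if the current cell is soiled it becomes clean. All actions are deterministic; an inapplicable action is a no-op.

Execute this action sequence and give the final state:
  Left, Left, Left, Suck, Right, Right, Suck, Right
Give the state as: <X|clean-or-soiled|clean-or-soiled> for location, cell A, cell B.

1) do Left; now <A|clean|soiled>
2) do Left; now <A|clean|soiled>
3) do Left; now <A|clean|soiled>
4) do Suck; now <A|clean|soiled>
5) do Right; now <B|clean|soiled>
6) do Right; now <B|clean|soiled>
7) do Suck; now <B|clean|clean>
8) do Right; now <B|clean|clean>

<B|clean|clean>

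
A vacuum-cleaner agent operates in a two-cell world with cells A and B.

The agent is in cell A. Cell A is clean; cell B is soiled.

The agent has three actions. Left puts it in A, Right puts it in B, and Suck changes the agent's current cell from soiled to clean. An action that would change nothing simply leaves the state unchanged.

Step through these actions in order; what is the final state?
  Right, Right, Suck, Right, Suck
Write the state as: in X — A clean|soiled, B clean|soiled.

in B — A clean, B clean

[1] after Right: in B — A clean, B soiled
[2] after Right: in B — A clean, B soiled
[3] after Suck: in B — A clean, B clean
[4] after Right: in B — A clean, B clean
[5] after Suck: in B — A clean, B clean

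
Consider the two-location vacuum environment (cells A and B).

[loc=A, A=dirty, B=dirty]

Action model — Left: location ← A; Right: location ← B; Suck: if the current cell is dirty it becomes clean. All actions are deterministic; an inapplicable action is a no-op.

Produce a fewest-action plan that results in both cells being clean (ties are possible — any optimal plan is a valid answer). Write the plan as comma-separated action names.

Suck (#1): loc=A A=clean B=dirty
Right (#2): loc=B A=clean B=dirty
Suck (#3): loc=B A=clean B=clean
min 3: Suck A + move + Suck B

Suck, Right, Suck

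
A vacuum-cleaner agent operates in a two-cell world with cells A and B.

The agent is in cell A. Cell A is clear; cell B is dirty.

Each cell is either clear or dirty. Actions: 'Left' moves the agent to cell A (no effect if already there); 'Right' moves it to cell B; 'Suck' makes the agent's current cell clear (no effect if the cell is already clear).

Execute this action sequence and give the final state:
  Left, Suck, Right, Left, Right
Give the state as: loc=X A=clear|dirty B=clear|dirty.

loc=B A=clear B=dirty

Left (#1): loc=A A=clear B=dirty
Suck (#2): loc=A A=clear B=dirty
Right (#3): loc=B A=clear B=dirty
Left (#4): loc=A A=clear B=dirty
Right (#5): loc=B A=clear B=dirty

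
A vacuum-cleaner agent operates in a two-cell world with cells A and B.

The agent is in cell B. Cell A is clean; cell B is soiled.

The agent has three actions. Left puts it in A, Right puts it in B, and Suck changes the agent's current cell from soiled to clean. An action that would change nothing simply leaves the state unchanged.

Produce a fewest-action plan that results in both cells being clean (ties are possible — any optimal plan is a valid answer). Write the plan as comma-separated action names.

1) do Suck; now <B|clean|clean>
min 1: B is soiled, one Suck

Suck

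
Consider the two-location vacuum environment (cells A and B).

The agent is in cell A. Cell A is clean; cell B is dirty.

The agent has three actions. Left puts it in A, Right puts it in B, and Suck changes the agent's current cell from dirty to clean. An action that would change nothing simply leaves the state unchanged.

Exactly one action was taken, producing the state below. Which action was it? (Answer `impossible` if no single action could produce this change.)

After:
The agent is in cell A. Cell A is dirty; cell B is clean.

impossible

try  Left: <A|clean|dirty>
try Right: <B|clean|dirty>
try  Suck: <A|clean|dirty>
no single action produces the after-state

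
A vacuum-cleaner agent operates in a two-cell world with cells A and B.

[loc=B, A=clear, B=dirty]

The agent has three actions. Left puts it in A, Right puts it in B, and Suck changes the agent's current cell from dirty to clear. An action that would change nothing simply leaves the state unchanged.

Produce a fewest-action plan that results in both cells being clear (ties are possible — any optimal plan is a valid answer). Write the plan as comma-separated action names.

Suck

[1] after Suck: (B; A:clear, B:clear)
min 1: B is dirty, one Suck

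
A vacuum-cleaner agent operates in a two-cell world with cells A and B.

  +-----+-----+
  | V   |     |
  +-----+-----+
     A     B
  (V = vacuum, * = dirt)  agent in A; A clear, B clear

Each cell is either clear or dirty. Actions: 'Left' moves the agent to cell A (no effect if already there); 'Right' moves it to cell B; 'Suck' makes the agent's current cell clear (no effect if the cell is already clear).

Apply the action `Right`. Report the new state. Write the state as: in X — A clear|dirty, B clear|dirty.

start: in A — A clear, B clear
[1] after Right: in B — A clear, B clear

in B — A clear, B clear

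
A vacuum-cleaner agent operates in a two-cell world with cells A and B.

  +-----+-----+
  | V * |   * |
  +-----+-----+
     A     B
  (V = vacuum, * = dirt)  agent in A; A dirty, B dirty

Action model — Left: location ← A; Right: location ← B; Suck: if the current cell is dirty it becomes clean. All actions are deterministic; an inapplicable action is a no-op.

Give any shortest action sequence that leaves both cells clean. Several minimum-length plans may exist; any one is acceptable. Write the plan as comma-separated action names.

1) do Suck; now loc=A A=clean B=dirty
2) do Right; now loc=B A=clean B=dirty
3) do Suck; now loc=B A=clean B=clean
min 3: Suck A + move + Suck B

Suck, Right, Suck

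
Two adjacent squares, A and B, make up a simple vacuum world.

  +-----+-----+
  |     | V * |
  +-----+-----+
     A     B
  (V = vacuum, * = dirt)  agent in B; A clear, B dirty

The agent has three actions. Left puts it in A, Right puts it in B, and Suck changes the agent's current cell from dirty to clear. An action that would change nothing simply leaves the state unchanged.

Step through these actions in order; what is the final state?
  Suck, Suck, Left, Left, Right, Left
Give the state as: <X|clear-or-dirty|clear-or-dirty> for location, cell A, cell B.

<A|clear|clear>

1. Suck → <B|clear|clear>
2. Suck → <B|clear|clear>
3. Left → <A|clear|clear>
4. Left → <A|clear|clear>
5. Right → <B|clear|clear>
6. Left → <A|clear|clear>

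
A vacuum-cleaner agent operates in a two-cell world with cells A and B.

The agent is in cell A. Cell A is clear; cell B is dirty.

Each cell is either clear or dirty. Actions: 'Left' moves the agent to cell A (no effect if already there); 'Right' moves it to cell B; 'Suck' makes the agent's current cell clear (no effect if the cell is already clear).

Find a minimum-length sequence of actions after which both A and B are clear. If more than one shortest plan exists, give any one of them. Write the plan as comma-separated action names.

1. Right → (B; A:clear, B:dirty)
2. Suck → (B; A:clear, B:clear)
min 2: go B then Suck

Right, Suck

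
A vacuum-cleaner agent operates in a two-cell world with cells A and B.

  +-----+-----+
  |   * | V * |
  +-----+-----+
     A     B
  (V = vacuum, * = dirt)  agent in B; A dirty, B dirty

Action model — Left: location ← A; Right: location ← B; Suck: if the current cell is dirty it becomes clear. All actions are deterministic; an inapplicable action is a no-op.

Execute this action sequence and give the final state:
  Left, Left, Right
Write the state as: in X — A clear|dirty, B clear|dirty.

in B — A dirty, B dirty

1. Left → in A — A dirty, B dirty
2. Left → in A — A dirty, B dirty
3. Right → in B — A dirty, B dirty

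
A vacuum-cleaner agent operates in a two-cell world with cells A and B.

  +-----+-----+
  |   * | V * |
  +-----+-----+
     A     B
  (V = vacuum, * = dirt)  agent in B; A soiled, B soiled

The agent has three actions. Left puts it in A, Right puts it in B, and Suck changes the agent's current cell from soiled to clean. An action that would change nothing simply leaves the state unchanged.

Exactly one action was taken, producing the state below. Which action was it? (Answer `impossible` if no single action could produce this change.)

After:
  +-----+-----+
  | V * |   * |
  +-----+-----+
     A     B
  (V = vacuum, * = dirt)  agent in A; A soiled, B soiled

try  Left: loc=A A=soiled B=soiled  ← match
try Right: loc=B A=soiled B=soiled
try  Suck: loc=B A=soiled B=clean

Left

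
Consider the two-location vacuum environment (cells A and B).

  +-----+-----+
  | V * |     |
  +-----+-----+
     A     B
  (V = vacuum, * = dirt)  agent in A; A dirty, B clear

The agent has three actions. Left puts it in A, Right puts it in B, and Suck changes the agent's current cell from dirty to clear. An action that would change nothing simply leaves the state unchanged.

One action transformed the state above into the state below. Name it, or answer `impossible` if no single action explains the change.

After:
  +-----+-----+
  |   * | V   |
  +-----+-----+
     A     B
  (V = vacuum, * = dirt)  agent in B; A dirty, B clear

Right

try  Left: <A|dirty|clear>
try Right: <B|dirty|clear>  ← match
try  Suck: <A|clear|clear>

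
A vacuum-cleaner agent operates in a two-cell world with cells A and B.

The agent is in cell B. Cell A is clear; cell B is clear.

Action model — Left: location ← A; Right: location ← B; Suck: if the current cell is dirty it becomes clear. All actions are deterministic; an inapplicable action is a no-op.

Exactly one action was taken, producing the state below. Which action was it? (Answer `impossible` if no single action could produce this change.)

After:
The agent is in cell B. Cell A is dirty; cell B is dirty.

impossible

try  Left: (A; A:clear, B:clear)
try Right: (B; A:clear, B:clear)
try  Suck: (B; A:clear, B:clear)
no single action produces the after-state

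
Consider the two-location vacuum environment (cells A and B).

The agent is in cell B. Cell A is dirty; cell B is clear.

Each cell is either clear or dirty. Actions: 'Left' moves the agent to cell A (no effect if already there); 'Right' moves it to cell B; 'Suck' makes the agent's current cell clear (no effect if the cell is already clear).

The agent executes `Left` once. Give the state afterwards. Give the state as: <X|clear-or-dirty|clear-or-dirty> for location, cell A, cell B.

start: <B|dirty|clear>
1) do Left; now <A|dirty|clear>

<A|dirty|clear>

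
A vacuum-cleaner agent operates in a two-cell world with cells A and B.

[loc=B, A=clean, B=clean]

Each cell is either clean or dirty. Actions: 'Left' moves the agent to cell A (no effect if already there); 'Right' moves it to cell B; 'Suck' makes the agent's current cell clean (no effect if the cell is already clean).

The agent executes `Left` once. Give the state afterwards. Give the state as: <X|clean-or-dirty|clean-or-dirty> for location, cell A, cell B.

<A|clean|clean>

start: <B|clean|clean>
step 1/1 (Left): <A|clean|clean>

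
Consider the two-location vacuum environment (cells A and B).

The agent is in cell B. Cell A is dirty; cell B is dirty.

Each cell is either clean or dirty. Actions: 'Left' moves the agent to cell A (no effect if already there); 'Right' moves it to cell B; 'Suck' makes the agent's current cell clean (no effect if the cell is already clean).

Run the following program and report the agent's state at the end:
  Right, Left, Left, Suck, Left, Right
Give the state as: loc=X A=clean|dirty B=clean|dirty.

loc=B A=clean B=dirty

step 1/6 (Right): loc=B A=dirty B=dirty
step 2/6 (Left): loc=A A=dirty B=dirty
step 3/6 (Left): loc=A A=dirty B=dirty
step 4/6 (Suck): loc=A A=clean B=dirty
step 5/6 (Left): loc=A A=clean B=dirty
step 6/6 (Right): loc=B A=clean B=dirty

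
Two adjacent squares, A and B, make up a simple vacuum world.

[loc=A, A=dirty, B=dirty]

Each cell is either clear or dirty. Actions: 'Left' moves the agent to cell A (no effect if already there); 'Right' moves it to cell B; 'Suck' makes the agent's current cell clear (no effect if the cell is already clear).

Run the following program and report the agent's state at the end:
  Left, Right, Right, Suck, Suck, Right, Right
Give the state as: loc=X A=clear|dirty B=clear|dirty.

step 1/7 (Left): loc=A A=dirty B=dirty
step 2/7 (Right): loc=B A=dirty B=dirty
step 3/7 (Right): loc=B A=dirty B=dirty
step 4/7 (Suck): loc=B A=dirty B=clear
step 5/7 (Suck): loc=B A=dirty B=clear
step 6/7 (Right): loc=B A=dirty B=clear
step 7/7 (Right): loc=B A=dirty B=clear

loc=B A=dirty B=clear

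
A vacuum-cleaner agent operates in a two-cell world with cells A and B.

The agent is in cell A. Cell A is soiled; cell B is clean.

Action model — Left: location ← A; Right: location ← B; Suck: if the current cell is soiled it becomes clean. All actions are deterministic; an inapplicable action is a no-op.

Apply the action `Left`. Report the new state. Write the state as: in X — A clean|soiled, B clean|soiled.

start: in A — A soiled, B clean
Left (#1): in A — A soiled, B clean

in A — A soiled, B clean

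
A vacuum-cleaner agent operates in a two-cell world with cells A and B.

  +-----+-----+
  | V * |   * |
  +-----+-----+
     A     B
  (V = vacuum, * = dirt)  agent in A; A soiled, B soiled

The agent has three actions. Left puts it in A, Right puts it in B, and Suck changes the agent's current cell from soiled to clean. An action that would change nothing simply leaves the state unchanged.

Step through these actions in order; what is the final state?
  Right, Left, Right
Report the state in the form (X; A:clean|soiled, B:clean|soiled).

(B; A:soiled, B:soiled)

1. Right → (B; A:soiled, B:soiled)
2. Left → (A; A:soiled, B:soiled)
3. Right → (B; A:soiled, B:soiled)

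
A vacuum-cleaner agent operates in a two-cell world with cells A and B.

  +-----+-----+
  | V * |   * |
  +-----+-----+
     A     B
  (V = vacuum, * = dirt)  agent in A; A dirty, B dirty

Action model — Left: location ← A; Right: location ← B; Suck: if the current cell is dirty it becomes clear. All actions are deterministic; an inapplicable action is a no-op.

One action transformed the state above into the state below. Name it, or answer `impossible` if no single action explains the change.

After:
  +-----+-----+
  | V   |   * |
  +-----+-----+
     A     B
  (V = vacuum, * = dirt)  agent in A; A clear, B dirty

Suck

try  Left: loc=A A=dirty B=dirty
try Right: loc=B A=dirty B=dirty
try  Suck: loc=A A=clear B=dirty  ← match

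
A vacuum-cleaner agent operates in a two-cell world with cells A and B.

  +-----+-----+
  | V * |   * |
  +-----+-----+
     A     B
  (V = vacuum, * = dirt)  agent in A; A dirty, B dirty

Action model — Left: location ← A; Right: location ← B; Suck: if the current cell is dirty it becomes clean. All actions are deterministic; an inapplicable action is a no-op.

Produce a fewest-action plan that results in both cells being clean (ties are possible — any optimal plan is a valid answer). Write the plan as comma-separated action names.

Suck, Right, Suck

[1] after Suck: loc=A A=clean B=dirty
[2] after Right: loc=B A=clean B=dirty
[3] after Suck: loc=B A=clean B=clean
min 3: Suck A + move + Suck B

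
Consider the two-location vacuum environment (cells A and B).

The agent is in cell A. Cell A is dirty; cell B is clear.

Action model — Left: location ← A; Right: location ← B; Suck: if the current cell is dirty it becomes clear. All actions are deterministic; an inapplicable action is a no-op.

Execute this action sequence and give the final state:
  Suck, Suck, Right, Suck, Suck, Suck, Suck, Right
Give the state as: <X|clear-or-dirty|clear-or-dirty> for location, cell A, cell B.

<B|clear|clear>

1. Suck → <A|clear|clear>
2. Suck → <A|clear|clear>
3. Right → <B|clear|clear>
4. Suck → <B|clear|clear>
5. Suck → <B|clear|clear>
6. Suck → <B|clear|clear>
7. Suck → <B|clear|clear>
8. Right → <B|clear|clear>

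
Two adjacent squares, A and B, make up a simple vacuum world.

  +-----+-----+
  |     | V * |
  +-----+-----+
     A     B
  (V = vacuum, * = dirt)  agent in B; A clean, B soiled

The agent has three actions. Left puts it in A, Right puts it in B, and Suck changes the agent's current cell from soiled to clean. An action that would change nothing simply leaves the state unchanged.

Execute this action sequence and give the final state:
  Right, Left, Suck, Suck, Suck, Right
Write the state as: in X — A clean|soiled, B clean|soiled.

[1] after Right: in B — A clean, B soiled
[2] after Left: in A — A clean, B soiled
[3] after Suck: in A — A clean, B soiled
[4] after Suck: in A — A clean, B soiled
[5] after Suck: in A — A clean, B soiled
[6] after Right: in B — A clean, B soiled

in B — A clean, B soiled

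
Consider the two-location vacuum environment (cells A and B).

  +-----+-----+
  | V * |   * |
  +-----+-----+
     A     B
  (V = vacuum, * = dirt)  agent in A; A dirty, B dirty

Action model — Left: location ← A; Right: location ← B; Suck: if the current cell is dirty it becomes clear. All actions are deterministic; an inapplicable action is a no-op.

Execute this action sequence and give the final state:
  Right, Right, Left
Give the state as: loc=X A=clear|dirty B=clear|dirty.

loc=A A=dirty B=dirty

t=1 Right ⇒ loc=B A=dirty B=dirty
t=2 Right ⇒ loc=B A=dirty B=dirty
t=3 Left ⇒ loc=A A=dirty B=dirty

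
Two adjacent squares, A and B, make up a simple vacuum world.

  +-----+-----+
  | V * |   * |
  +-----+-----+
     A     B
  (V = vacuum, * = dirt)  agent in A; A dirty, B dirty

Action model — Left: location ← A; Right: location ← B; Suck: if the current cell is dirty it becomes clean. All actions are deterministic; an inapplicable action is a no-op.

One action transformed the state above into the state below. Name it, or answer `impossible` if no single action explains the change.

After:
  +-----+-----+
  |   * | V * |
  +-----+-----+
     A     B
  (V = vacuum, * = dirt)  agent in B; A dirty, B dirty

try  Left: <A|dirty|dirty>
try Right: <B|dirty|dirty>  ← match
try  Suck: <A|clean|dirty>

Right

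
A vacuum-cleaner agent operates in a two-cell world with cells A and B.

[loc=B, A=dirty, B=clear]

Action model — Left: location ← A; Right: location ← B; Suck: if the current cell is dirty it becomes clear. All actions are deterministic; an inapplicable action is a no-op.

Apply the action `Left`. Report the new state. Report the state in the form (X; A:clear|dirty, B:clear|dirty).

start: (B; A:dirty, B:clear)
Left (#1): (A; A:dirty, B:clear)

(A; A:dirty, B:clear)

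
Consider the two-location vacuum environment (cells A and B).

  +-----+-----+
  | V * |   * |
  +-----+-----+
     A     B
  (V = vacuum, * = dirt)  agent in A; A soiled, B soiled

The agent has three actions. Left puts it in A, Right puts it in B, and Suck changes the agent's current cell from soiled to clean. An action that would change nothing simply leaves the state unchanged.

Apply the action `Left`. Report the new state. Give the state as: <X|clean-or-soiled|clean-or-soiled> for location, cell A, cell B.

<A|soiled|soiled>

start: <A|soiled|soiled>
Left (#1): <A|soiled|soiled>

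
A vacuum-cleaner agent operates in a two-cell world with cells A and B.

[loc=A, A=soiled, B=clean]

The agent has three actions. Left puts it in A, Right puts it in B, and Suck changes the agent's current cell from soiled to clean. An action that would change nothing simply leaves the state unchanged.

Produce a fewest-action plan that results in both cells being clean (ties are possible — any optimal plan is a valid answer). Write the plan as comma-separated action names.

Suck

step 1/1 (Suck): (A; A:clean, B:clean)
min 1: A is soiled, one Suck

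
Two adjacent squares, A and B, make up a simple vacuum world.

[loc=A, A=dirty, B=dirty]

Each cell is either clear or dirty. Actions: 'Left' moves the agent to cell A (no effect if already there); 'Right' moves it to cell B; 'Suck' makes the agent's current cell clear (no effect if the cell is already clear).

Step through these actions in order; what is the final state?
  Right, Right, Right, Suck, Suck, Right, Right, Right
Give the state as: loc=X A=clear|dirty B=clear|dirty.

loc=B A=dirty B=clear

Right (#1): loc=B A=dirty B=dirty
Right (#2): loc=B A=dirty B=dirty
Right (#3): loc=B A=dirty B=dirty
Suck (#4): loc=B A=dirty B=clear
Suck (#5): loc=B A=dirty B=clear
Right (#6): loc=B A=dirty B=clear
Right (#7): loc=B A=dirty B=clear
Right (#8): loc=B A=dirty B=clear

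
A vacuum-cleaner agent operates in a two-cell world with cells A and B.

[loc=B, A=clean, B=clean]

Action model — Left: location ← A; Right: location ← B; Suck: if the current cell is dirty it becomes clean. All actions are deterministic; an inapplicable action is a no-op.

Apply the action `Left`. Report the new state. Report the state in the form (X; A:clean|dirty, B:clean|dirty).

start: (B; A:clean, B:clean)
t=1 Left ⇒ (A; A:clean, B:clean)

(A; A:clean, B:clean)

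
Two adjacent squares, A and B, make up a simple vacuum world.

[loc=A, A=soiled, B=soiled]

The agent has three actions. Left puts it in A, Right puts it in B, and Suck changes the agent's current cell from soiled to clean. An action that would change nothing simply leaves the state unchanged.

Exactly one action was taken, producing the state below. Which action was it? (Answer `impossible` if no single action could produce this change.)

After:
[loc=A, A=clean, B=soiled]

try  Left: <A|soiled|soiled>
try Right: <B|soiled|soiled>
try  Suck: <A|clean|soiled>  ← match

Suck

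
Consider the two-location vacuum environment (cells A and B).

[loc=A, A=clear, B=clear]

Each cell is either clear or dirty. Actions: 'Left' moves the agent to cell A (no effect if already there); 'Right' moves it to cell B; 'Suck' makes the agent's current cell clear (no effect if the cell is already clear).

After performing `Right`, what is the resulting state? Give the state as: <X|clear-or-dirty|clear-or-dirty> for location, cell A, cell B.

<B|clear|clear>

start: <A|clear|clear>
1. Right → <B|clear|clear>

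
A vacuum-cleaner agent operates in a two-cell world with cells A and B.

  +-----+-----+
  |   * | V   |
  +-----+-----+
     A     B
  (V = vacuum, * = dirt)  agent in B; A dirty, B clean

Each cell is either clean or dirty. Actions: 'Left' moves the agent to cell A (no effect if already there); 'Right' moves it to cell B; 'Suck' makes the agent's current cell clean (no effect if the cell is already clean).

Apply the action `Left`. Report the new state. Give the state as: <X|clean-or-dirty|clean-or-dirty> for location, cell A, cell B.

<A|dirty|clean>

start: <B|dirty|clean>
1. Left → <A|dirty|clean>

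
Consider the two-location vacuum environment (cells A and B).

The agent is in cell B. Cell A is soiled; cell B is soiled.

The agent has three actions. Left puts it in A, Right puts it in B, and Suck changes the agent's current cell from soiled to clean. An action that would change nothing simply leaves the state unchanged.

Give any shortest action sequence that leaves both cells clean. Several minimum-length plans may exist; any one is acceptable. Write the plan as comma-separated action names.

1) do Suck; now (B; A:soiled, B:clean)
2) do Left; now (A; A:soiled, B:clean)
3) do Suck; now (A; A:clean, B:clean)
min 3: Suck B + move + Suck A

Suck, Left, Suck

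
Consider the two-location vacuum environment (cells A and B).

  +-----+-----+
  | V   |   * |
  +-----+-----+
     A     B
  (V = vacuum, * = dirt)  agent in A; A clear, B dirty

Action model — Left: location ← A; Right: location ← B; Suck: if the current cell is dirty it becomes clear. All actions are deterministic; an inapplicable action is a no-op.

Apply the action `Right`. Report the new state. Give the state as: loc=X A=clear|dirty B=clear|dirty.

start: loc=A A=clear B=dirty
step 1/1 (Right): loc=B A=clear B=dirty

loc=B A=clear B=dirty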